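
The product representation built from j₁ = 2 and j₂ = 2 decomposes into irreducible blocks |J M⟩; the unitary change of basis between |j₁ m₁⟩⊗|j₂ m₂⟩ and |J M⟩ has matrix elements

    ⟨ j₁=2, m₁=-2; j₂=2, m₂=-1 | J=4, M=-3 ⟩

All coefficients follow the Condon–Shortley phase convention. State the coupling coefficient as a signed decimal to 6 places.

+0.707107

triangle: 0!×4!×4!/9! = 576/362880
(j±m)!: 0!×4!×1!×3!×1!×7! = 725760
prefactor² = (2J+1)×Δ×N² = 10368
  k=0: +1/(0!×0!×4!×1!×0!×3!) = 1/144
Σ = 1/144  ⇒  CG² = 10368×(1/144)² = 1/2
CG = +√(1/2) = +0.707107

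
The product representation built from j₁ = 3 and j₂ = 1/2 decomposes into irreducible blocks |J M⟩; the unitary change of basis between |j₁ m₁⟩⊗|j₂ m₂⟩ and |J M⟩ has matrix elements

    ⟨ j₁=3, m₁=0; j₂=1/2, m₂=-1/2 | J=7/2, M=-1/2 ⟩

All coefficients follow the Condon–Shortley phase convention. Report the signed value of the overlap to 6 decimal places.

+0.755929  (= +√(4/7))

j₁+j₂−J=0  J+j₁−j₂=6  J−j₁+j₂=1  j₁+j₂+J+1=8
(j₁±m₁, j₂±m₂, J±M) = (3,3,0,1,3,4)
P² = 5184/7
sum k=0..0:
  [0] +1/36 = 1/36
S = 1/36
C² = P²·S² = 4/7 ; C = +0.755929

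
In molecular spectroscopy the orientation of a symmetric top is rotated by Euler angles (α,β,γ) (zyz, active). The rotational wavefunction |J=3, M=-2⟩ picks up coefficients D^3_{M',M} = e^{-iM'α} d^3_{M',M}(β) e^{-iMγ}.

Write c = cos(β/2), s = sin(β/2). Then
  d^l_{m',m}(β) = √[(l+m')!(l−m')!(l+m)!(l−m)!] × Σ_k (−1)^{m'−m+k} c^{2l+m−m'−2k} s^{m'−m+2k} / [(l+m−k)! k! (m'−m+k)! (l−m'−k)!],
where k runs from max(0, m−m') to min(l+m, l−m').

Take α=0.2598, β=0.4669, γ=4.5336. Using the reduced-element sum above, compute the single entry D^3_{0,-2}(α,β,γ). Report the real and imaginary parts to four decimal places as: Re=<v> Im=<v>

Re=-0.2321 Im=0.0867

First d^3_{0,-2}(β=0.4669), then the phase factors e^{-i(0)α} and e^{-i(-2)γ}:
With c≡cos(β/2)=0.972874 and s≡sin(β/2)=0.231335, N=[6·6·1·120]^{1/2}=65.726707
k∈{0,1} keeps every argument non-negative
  k=0: (−1)^2·65.7267/(12)·0.9729^4·0.2313^2 = +0.262586
  k=1: (−1)^3·65.7267/(12)·0.9729^2·0.2313^4 = -0.014847
d^3_{0,-2}(0.4669) = +0.262586 -0.014847 = +0.247739
D = (+1.000000+0.000000i)·(+0.247739)·(-0.936747+0.350006i) = -0.232068+0.086710i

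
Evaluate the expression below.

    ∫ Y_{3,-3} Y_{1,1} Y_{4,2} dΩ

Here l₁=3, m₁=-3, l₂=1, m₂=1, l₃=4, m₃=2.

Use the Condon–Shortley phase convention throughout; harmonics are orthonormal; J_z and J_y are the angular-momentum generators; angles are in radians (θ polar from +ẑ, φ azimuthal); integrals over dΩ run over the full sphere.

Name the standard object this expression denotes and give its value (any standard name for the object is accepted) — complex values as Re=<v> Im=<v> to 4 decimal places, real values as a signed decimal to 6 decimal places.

Gaunt coefficient, +0.061558

This is a Gaunt coefficient — the integral of a triple product of spherical harmonics over the sphere.
Checks pass: Σm=0; 8 even; l₃=4∈[2,4].
(2·3+1)(2·1+1)(2·4+1) = 189
Δ: 0! 6! 2! / 9! → 1/252
sum: t=0:+1/36 = 1/36
3j²(3 1 4; 0 0 0) = Δ·Π!·Σ² = 4/63  (sign +1)
sum: t=0:+1/1440 = 1/1440
3j²(3 1 4; -3 1 2) = Δ·Π!·Σ² = 1/252  (sign +1)
combine: 4πI² = 189·4/63·1/252 = 1/21
take √, sign +1: I = 0.06155813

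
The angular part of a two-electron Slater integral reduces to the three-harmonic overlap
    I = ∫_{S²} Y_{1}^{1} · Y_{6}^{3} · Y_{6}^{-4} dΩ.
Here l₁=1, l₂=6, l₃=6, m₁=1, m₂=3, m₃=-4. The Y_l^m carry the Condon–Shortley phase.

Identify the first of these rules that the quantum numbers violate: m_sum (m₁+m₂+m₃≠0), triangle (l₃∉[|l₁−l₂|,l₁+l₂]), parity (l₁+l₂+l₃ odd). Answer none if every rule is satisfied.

parity

Σmᵢ = 0  ✓
l₃∈[|l₁−l₂|,l₁+l₂]=[5,7], have l₃=6  ✓
Σlᵢ = 13 ⇒ odd  ✗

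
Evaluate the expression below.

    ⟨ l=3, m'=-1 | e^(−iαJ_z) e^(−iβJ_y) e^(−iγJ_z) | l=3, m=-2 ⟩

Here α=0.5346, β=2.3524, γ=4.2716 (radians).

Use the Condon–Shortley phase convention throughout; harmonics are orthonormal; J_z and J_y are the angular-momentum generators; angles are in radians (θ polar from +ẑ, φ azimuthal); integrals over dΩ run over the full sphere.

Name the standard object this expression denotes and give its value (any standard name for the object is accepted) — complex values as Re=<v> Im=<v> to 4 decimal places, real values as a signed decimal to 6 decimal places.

Wigner D-matrix element, Re=-0.2428 Im=0.0878

This is a Wigner D-matrix element — the rotation-matrix element ⟨l m'| R(α,β,γ) |l m⟩ in the angular-momentum basis.
Split into d^3_{-1,-2}(β=2.3524) × two z-phases.
With c≡cos(β/2)=0.384436 and s≡sin(β/2)=0.923152, N=[2·24·1·120]^{1/2}=75.894664
k: max(0,(-2)−(-1))=0 … min(3+(-2),3−(-1))=1
  k=0: (−1)^1·75.8947/(24)·0.3844^5·0.9232^1 = -0.024513
  k=1: (−1)^2·75.8947/(12)·0.3844^3·0.9232^3 = +0.282696
d^3_{-1,-2}(2.3524) = -0.024513 +0.282696 = +0.258184
D = (+0.860472+0.509497i)·(+0.258184)·(-0.635934+0.771743i) = -0.242797+0.087797i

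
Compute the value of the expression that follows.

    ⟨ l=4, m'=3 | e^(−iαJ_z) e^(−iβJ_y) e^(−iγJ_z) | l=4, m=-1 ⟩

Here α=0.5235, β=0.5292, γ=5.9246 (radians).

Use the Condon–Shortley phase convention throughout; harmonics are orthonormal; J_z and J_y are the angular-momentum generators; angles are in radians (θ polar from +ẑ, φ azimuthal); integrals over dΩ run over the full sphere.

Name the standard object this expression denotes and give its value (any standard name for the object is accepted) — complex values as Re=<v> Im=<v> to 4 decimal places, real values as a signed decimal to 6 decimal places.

Wigner D-matrix element, Re=-0.0180 Im=-0.0481

This is a Wigner D-matrix element — the rotation-matrix element ⟨l m'| R(α,β,γ) |l m⟩ in the angular-momentum basis.
Split into d^4_{3,-1}(β=0.5292) × two z-phases.
c=cos(0.529200/2)=0.965197, s=sin(0.529200/2)=0.261523; N=√[5040·1·6·120]=1904.940944
k: max(0,(-1)−(3))=0 … min(4+(-1),4−(3))=1
  k=0: (−1)^4·1904.9409/(144)·0.9652^4·0.2615^4 = +0.053706
  k=1: (−1)^5·1904.9409/(240)·0.9652^2·0.2615^6 = -0.002366
d^4_{3,-1}(0.5292) = +0.053706 -0.002366 = +0.051340
D = (+0.000296-1.000000i)·(+0.051340)·(+0.936394-0.350950i) = -0.018004-0.048080i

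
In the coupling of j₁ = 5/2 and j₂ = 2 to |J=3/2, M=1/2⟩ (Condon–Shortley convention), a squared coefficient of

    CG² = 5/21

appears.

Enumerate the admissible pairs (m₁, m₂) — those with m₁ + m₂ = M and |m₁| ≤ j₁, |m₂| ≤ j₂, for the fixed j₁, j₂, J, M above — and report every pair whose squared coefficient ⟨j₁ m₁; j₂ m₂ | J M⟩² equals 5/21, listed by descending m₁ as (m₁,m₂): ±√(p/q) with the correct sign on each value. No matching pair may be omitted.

Admissible pairs with m₁+m₂ = M = 1/2: (-3/2,2), (-1/2,1), (1/2,0), (3/2,-1), (5/2,-2)
  (m₁,m₂)=(5/2,-2): CG² = 8/21, CG = +√(8/21)
  (m₁,m₂)=(3/2,-1): CG² = 2/105, CG = −√(2/105)
  (m₁,m₂)=(1/2,0): CG² = 2/35, CG = −√(2/35)
  (m₁,m₂)=(-1/2,1): CG² = 5/21, CG = +√(5/21)   ← matches the target
  (m₁,m₂)=(-3/2,2): CG² = 32/105, CG = −√(32/105)
Pairs with CG² = 5/21: (-1/2,1): +√(5/21)

(-1/2,1): +√(5/21)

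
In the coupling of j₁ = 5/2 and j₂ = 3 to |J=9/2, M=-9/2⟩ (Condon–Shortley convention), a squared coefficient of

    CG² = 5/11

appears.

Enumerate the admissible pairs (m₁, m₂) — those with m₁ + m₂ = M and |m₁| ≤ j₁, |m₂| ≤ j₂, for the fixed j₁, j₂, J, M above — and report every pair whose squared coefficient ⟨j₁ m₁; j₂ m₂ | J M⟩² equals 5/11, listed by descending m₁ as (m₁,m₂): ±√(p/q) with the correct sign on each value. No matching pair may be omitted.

Admissible pairs with m₁+m₂ = M = -9/2: (-5/2,-2), (-3/2,-3)
  (m₁,m₂)=(-3/2,-3): CG² = 6/11, CG = +√(6/11)
  (m₁,m₂)=(-5/2,-2): CG² = 5/11, CG = −√(5/11)   ← matches the target
Pairs with CG² = 5/11: (-5/2,-2): −√(5/11)

(-5/2,-2): −√(5/11)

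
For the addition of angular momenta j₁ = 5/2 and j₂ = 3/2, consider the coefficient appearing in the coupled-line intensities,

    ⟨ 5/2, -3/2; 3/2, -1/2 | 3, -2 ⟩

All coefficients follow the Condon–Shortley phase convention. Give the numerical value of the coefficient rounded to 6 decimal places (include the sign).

-0.288675  (= −√(1/12))

√[7·1!4!2!/8! · 1!4!1!2!1!5!] = √(48)
  +(−1)^0/∏(0,1,4,1,0,1)! = 1/24  (running 1/24)
  +(−1)^1/∏(1,0,3,0,1,2)! = -1/12  (running -1/24)
⟨..|..⟩ = √(48)·(-1/24) = -0.288675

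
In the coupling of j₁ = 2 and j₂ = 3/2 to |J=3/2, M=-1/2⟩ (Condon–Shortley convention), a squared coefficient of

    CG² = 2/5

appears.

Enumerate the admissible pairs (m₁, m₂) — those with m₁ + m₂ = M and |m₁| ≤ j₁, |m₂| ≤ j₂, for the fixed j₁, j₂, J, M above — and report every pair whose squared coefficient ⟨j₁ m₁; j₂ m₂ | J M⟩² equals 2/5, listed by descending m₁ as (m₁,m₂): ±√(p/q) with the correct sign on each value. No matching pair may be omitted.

(1,-3/2): +√(2/5); (-2,3/2): +√(2/5)

Admissible pairs with m₁+m₂ = M = -1/2: (-2,3/2), (-1,1/2), (0,-1/2), (1,-3/2)
  (m₁,m₂)=(1,-3/2): CG² = 2/5, CG = +√(2/5)   ← matches the target
  (m₁,m₂)=(0,-1/2): CG² = 1/5, CG = −√(1/5)
  (m₁,m₂)=(-1,1/2): CG² = 0/1, CG = 0
  (m₁,m₂)=(-2,3/2): CG² = 2/5, CG = +√(2/5)   ← matches the target
Pairs with CG² = 2/5: (1,-3/2): +√(2/5); (-2,3/2): +√(2/5)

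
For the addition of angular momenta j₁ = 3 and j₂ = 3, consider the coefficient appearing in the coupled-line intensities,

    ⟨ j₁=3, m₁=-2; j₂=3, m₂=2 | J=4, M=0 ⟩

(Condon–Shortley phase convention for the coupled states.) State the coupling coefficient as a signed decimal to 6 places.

+0.564076

j₁+j₂−J=2  J+j₁−j₂=4  J−j₁+j₂=4  j₁+j₂+J+1=11
(j₁±m₁, j₂±m₂, J±M) = (1,5,5,1,4,4)
P² = 165888/77
sum k=1..2:
  [1] −1/576 = -1/576
  [2] +1/72 = 1/72
S = 7/576
C² = P²·S² = 7/22 ; C = +0.564076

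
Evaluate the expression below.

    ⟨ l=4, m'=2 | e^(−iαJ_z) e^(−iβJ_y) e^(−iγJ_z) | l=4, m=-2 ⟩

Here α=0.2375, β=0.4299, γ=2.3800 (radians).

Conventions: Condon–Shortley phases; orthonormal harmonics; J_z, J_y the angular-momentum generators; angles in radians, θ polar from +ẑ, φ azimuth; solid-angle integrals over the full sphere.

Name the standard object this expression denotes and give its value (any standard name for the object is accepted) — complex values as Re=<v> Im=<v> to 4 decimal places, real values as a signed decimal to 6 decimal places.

This is a Wigner D-matrix element — the rotation-matrix element ⟨l m'| R(α,β,γ) |l m⟩ in the angular-momentum basis.
D^4_{2,-2}(0.2375,0.4299,2.3800) = e^{-i·2·0.2375}·d^4_{2,-2}(0.4299)·e^{-i·-2·2.3800}. Compute d first:
c=cos(0.429900/2)=0.976987, s=sin(0.429900/2)=0.213299; N=√[720·2·2·720]=1440.000000
k∈{0,1,2} keeps every argument non-negative
  k=0: (−1)^4·1440.0000/(96)·0.9770^4·0.2133^4 = +0.028288
  k=1: (−1)^5·1440.0000/(120)·0.9770^2·0.2133^6 = -0.001079
  k=2: (−1)^6·1440.0000/(1440)·0.9770^0·0.2133^8 = +0.000004
d^4_{2,-2}(0.4299) = +0.028288 -0.001079 +0.000004 = +0.027213
Attach z-rotation phases: D = e^{-i(2)(0.2375)}·(+0.027213)·e^{-i(-2)(2.3800)} = -0.011280-0.024766i

Wigner D-matrix element, Re=-0.0113 Im=-0.0248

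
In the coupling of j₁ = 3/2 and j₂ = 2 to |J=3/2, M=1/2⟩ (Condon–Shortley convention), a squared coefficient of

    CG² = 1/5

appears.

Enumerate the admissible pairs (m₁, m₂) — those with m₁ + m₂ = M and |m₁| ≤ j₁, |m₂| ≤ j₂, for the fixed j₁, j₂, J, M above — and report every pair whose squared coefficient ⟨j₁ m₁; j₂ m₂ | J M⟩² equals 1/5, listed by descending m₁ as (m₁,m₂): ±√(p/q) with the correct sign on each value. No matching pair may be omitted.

(1/2,0): −√(1/5)

Admissible pairs with m₁+m₂ = M = 1/2: (-3/2,2), (-1/2,1), (1/2,0), (3/2,-1)
  (m₁,m₂)=(3/2,-1): CG² = 2/5, CG = +√(2/5)
  (m₁,m₂)=(1/2,0): CG² = 1/5, CG = −√(1/5)   ← matches the target
  (m₁,m₂)=(-1/2,1): CG² = 0/1, CG = 0
  (m₁,m₂)=(-3/2,2): CG² = 2/5, CG = +√(2/5)
Pairs with CG² = 1/5: (1/2,0): −√(1/5)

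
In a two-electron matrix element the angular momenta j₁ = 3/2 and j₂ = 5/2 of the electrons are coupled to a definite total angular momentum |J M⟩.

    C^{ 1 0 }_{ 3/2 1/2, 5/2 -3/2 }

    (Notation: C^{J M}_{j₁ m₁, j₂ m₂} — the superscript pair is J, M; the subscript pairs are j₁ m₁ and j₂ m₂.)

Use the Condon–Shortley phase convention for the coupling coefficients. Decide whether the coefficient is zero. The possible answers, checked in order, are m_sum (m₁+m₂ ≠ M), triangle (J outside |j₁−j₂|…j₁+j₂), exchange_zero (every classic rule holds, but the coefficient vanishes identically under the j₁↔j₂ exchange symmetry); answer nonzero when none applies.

m_sum

m-sum: m₁+m₂ = 1/2+(-3/2) = -1, M = 0  ✗ ⇒ coefficient is 0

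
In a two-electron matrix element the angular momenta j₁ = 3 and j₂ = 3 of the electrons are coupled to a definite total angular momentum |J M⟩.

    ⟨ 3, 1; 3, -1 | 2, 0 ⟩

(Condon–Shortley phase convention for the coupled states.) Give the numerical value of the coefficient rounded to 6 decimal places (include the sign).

-0.327327

j₁+j₂−J=4  J+j₁−j₂=2  J−j₁+j₂=2  j₁+j₂+J+1=9
(j₁±m₁, j₂±m₂, J±M) = (4,2,2,4,2,2)
P² = 256/21
sum k=0..2:
  [0] +1/96 = 1/96
  [1] −1/6 = -1/6
  [2] +1/16 = 1/16
S = -3/32
C² = P²·S² = 3/28 ; C = -0.327327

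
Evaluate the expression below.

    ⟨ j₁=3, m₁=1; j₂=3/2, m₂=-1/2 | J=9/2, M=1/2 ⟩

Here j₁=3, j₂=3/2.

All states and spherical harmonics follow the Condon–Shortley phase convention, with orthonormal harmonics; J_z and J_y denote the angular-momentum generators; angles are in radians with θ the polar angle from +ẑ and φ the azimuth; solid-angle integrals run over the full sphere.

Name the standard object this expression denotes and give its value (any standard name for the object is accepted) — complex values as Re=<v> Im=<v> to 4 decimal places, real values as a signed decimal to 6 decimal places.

Clebsch–Gordan coefficient, +√(5/14) ≈ +0.597614

This is a Clebsch–Gordan (vector-coupling) coefficient.
j₁+j₂−J=0  J+j₁−j₂=6  J−j₁+j₂=3  j₁+j₂+J+1=10
(j₁±m₁, j₂±m₂, J±M) = (4,2,1,2,5,4)
P² = 23040/7
sum k=0..0:
  [0] +1/96 = 1/96
S = 1/96
C² = P²·S² = 5/14 ; C = +0.597614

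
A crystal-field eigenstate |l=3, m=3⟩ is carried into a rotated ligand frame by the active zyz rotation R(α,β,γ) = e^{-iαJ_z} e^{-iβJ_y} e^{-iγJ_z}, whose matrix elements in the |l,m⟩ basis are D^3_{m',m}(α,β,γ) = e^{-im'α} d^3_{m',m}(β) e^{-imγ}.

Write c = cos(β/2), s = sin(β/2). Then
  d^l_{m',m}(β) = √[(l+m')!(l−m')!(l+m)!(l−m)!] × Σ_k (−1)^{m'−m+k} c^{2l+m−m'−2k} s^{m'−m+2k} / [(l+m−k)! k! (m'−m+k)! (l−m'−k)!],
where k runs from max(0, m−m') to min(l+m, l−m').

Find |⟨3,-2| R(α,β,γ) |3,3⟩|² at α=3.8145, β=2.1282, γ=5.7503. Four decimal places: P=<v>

P=0.3690

D^3_{-2,3}(3.8145,2.1282,5.7503) = e^{-i·-2·3.8145}·d^3_{-2,3}(2.1282)·e^{-i·3·5.7503}. Compute d first:
Half-angle: c=0.485291, s=0.874353. N=√(1·120·720·1)=293.938769
k∈{5} keeps every argument non-negative
  k=5: (−1)^0·293.9388/(120)·0.4853^1·0.8744^5 = +0.607451
d^3_{-2,3}(2.1282) = +0.607451
|D^3_{-2,3}|² = |d^3_{-2,3}(β)|² = (+0.607451)² = 0.368996 (the z-rotation phases have unit modulus)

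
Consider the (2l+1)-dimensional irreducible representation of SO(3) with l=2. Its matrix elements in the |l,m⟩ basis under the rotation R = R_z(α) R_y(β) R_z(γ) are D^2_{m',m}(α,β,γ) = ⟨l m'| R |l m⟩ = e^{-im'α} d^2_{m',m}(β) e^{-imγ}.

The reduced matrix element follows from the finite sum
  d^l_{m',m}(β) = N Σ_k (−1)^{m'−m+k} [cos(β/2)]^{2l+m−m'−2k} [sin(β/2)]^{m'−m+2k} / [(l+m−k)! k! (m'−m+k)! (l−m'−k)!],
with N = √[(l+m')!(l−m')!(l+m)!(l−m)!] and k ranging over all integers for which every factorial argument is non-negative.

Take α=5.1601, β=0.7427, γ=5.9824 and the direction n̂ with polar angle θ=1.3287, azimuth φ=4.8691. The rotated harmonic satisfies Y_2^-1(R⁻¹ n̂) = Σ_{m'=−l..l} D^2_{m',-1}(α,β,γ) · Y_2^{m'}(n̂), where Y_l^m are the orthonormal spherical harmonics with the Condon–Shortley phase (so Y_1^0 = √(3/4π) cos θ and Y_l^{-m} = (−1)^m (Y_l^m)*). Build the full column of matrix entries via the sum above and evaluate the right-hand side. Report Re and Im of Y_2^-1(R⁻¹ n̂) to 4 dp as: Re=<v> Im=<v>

Re=0.3622 Im=0.0691

Need the full column D^2_{m',-1} for m'=−2..2 at α=5.1601, β=0.7427, γ=5.9824.
cos(β/2)=0.931838, sin(β/2)=0.362874
d^2_{-2,-1}: single k=1 term ⇒ +0.587229;  D = -0.486432-0.328970i
d^2_{-1,-1}: k∈[0..1] ⇒ +0.753984 -0.343015 = +0.410969;  D = +0.060165-0.406541i
d^2_{0,-1}: k∈[0..1] ⇒ -0.719205 +0.109064 = -0.610141;  D = -0.582748+0.180767i
d^2_{1,-1}: k∈[0..1] ⇒ +0.343015 -0.017339 = +0.325676;  D = +0.221635+0.238627i
d^2_{2,-1}: single k=0 term ⇒ -0.089051;  D = +0.032583-0.082876i
Y_2^{m'}(θ=1.3287,φ=4.8691) and Σ D·Y over m':
  (-0.4864-0.3290i)·(-0.3463+0.1122i)  (+0.0602-0.4065i)·(+0.0281+0.1776i)  (-0.5827+0.1808i)·(-0.2610+0.0000i)  (+0.2216+0.2386i)·(-0.0281+0.1776i)  (+0.0326-0.0829i)·(-0.3463-0.1122i)
Y_2^-1(R⁻¹ n̂) = +0.362203+0.069140i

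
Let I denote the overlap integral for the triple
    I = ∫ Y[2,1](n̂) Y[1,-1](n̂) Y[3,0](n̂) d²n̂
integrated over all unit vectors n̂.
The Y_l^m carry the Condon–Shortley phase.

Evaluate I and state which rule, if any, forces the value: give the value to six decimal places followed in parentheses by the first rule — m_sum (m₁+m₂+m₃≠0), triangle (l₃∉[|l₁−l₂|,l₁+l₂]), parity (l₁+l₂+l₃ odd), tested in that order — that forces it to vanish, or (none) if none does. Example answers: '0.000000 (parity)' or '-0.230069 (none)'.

Rules hold: Σm=0, L=6 even, 1≤3≤3.
N = 5·3·7 = 105
Δ = 0!·4!·2!/7! = 1/105
Racah Σ t=0..0: t=0:+1/4 = 1/4
⇒ 3j(2 1 3; 0 0 0)² = 3/35, sgn -1
Racah Σ t=0..0: t=0:+1/12 = 1/12
⇒ 3j(2 1 3; 1 -1 0)² = 1/35, sgn -1
4πI² = N·(3j₀)²·(3jₘ)² = 9/35
I = +1·√(0.257143/4π) = 0.14304817
No selection rule forces the value: the integral is nonzero (none).

0.143048 (none)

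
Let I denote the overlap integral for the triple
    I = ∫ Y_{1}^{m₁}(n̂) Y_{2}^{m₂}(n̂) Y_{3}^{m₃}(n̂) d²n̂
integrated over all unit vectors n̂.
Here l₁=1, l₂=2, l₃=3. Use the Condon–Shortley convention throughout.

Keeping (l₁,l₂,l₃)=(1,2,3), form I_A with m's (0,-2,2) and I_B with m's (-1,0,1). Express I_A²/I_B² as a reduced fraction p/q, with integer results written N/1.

5/6

Same 1,2,3: normalisation and zero-m 3j drop out of the ratio.
A: Δ: 0! 2! 4! / 7! → 1/105; sum: t=0:+1/24 = 1/24; 3j²(1 2 3; 0 -2 2) = Δ·Π!·Σ² = 1/21  (sign -1)
B: Δ: 0! 2! 4! / 7! → 1/105; sum: t=0:+1/8 = 1/8; 3j²(1 2 3; -1 0 1) = Δ·Π!·Σ² = 2/35  (sign +1)
I_A²/I_B² = (1/21)/(2/35) = 5/6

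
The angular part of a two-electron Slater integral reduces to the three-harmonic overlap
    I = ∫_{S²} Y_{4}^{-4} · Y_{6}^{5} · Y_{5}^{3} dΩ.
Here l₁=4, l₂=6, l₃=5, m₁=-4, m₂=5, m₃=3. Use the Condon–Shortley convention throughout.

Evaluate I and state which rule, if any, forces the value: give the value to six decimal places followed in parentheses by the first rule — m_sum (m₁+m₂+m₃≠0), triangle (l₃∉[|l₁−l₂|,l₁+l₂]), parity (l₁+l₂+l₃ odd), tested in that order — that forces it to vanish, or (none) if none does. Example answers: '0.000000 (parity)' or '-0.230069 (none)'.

0.000000 (m_sum)

m-sum = -4 + 5 + 3 = 4 ≠ 0 ⇒ I = 0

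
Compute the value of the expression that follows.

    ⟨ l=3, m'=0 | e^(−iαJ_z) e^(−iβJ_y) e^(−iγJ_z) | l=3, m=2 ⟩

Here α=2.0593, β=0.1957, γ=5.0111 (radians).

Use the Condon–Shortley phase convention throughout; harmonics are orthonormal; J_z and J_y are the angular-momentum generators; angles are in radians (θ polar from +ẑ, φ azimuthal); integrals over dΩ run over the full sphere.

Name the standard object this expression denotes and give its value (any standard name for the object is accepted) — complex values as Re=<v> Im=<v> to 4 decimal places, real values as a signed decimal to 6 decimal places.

Wigner D-matrix element, Re=-0.0420 Im=0.0286

This is a Wigner D-matrix element — the rotation-matrix element ⟨l m'| R(α,β,γ) |l m⟩ in the angular-momentum basis.
D^3_{0,2}(2.0593,0.1957,5.0111) = e^{-i·0·2.0593}·d^3_{0,2}(0.1957)·e^{-i·2·5.0111}. Compute d first:
Half-angle: c=0.995217, s=0.097694. N=√(6·6·120·1)=65.726707
k∈{2,3} keeps every argument non-negative
  k=2: (−1)^0·65.7267/(12)·0.9952^4·0.0977^2 = +0.051282
  k=3: (−1)^1·65.7267/(12)·0.9952^2·0.0977^4 = -0.000494
d^3_{0,2}(0.1957) = +0.051282 -0.000494 = +0.050788
Phases: e^{-i·(0)·2.0593}=+1.000000+0.000000i, e^{-i·(2)·5.0111}=-0.826788+0.562513i ⇒ D=-0.041991+0.028569i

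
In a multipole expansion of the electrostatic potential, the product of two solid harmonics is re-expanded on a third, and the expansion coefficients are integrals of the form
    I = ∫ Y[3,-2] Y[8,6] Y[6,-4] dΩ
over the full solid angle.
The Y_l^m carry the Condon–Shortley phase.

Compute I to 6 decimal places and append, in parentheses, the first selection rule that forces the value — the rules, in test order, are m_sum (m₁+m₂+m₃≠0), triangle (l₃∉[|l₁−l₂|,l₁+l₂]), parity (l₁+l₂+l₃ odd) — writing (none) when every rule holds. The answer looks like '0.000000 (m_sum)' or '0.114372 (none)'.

0.000000 (parity)

l₁+l₂+l₃=17 is odd: 3j(l;000)=0 ⇒ I=0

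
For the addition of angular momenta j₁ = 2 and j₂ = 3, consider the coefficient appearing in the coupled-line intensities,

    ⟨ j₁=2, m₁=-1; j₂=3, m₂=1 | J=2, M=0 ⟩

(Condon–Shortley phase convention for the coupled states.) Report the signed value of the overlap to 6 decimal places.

j₁+j₂−J=3  J+j₁−j₂=1  J−j₁+j₂=3  j₁+j₂+J+1=8
(j₁±m₁, j₂±m₂, J±M) = (1,3,4,2,2,2)
P² = 36/7
sum k=2..3:
  [2] +1/4 = 1/4
  [3] −1/12 = -1/12
S = 1/6
C² = P²·S² = 1/7 ; C = +0.377964

+0.377964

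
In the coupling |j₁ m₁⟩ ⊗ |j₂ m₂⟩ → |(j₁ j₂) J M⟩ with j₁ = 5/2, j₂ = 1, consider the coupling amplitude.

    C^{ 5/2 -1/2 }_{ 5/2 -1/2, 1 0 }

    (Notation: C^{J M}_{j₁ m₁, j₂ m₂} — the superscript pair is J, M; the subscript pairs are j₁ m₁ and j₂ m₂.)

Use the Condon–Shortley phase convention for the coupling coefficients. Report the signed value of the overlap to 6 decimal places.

j₁+j₂−J=1  J+j₁−j₂=4  J−j₁+j₂=1  j₁+j₂+J+1=7
(j₁±m₁, j₂±m₂, J±M) = (2,3,1,1,2,3)
P² = 144/35
sum k=0..1:
  [0] +1/6 = 1/6
  [1] −1/4 = -1/4
S = -1/12
C² = P²·S² = 1/35 ; C = -0.169031

−√(1/35) ≈ -0.169031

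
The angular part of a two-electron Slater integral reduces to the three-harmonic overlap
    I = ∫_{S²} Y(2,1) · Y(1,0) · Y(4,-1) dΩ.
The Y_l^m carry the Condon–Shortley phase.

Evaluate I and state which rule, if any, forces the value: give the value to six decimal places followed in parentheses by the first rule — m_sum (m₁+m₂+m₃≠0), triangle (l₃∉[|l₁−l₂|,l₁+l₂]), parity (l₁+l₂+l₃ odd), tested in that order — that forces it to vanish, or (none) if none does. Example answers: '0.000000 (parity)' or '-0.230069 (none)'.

0.000000 (triangle)

l₃=4 ∉ [1,3] — triangle fails ⇒ I = 0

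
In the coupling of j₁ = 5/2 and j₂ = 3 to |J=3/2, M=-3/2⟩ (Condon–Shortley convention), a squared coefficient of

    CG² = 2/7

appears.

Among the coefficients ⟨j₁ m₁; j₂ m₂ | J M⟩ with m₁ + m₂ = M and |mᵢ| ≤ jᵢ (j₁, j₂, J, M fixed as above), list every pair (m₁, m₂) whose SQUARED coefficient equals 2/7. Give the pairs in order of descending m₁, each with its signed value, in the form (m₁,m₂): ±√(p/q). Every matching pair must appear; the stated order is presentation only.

(1/2,-2): −√(2/7)

Admissible pairs with m₁+m₂ = M = -3/2: (-5/2,1), (-3/2,0), (-1/2,-1), (1/2,-2), (3/2,-3)
  (m₁,m₂)=(3/2,-3): CG² = 3/14, CG = +√(3/14)
  (m₁,m₂)=(1/2,-2): CG² = 2/7, CG = −√(2/7)   ← matches the target
  (m₁,m₂)=(-1/2,-1): CG² = 9/35, CG = +√(9/35)
  (m₁,m₂)=(-3/2,0): CG² = 6/35, CG = −√(6/35)
  (m₁,m₂)=(-5/2,1): CG² = 1/14, CG = +√(1/14)
Pairs with CG² = 2/7: (1/2,-2): −√(2/7)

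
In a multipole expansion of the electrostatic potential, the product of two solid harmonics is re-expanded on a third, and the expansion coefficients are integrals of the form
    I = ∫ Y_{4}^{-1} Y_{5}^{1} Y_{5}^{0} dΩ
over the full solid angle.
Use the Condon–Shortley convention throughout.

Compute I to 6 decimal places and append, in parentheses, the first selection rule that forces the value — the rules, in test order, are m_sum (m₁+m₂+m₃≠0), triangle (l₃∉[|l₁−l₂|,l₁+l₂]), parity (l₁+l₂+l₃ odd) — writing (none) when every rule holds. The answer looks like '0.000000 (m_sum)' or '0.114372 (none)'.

Checks pass: Σm=0; 14 even; l₃=5∈[1,9].
(2·4+1)(2·5+1)(2·5+1) = 1089
Δ: 4! 4! 6! / 15! → 1/3153150
sum: t=0:+1/69120 t=1:−1/1728 t=2:+1/576 t=3:−1/1728 t=4:+1/69120 = 7/11520
3j²(4 5 5; 0 0 0) = Δ·Π!·Σ² = 2/143  (sign -1)
sum: t=1:−1/17280 t=2:+1/1152 t=3:−1/864 t=4:+1/6912 = -7/34560
3j²(4 5 5; -1 1 0) = Δ·Π!·Σ² = 1/429  (sign +1)
combine: 4πI² = 1089·2/143·1/429 = 6/169
take √, sign -1: I = -0.05315295
No selection rule forces the value: the integral is nonzero (none).

-0.053153 (none)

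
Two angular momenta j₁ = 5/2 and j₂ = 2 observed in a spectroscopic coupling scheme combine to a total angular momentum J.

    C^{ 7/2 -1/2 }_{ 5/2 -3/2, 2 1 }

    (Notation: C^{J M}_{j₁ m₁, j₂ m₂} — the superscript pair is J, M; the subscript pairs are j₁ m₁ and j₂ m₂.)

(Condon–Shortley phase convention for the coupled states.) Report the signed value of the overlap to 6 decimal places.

j₁+j₂−J=1  J+j₁−j₂=4  J−j₁+j₂=3  j₁+j₂+J+1=9
(j₁±m₁, j₂±m₂, J±M) = (1,4,3,1,3,4)
P² = 2304/35
sum k=0..1:
  [0] +1/144 = 1/144
  [1] −1/12 = -1/12
S = -11/144
C² = P²·S² = 121/315 ; C = -0.619780

-0.619780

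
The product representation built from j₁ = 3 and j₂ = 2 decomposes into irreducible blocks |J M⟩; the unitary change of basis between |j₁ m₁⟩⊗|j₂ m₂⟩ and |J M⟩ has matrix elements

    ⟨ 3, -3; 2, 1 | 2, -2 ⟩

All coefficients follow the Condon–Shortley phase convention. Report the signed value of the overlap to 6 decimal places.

−√(5/14) = -0.597614

√[5·3!3!1!/8! · 0!6!3!1!0!4!] = √(3240/7)
  +(−1)^3/∏(3,0,3,0,0,1)! = -1/36  (running -1/36)
⟨..|..⟩ = √(3240/7)·(-1/36) = -0.597614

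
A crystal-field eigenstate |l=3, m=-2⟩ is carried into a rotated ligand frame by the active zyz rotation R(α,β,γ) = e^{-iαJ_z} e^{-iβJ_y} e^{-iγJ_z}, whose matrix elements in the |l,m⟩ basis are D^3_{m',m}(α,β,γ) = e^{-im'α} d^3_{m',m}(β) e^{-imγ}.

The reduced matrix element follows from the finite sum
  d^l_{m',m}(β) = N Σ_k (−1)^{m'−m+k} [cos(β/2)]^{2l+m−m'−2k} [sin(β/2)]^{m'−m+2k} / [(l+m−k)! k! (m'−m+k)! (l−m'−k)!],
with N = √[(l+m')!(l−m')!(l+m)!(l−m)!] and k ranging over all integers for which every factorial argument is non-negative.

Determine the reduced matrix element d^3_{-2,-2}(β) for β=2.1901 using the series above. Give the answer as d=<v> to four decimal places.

d=-0.1646

d^3_{-2,-2}(β=2.1901) via the finite sum:
With c≡cos(β/2)=0.458002 and s≡sin(β/2)=0.888951, N=[1·120·1·120]^{1/2}=120.000000
Admissible k: 0..1 (factorial args all ≥0)
  k=0: (−1)^0·120.0000/(120)·0.4580^6·0.8890^0 = +0.009230
  k=1: (−1)^1·120.0000/(24)·0.4580^4·0.8890^2 = -0.173858
d^3_{-2,-2}(2.1901) = +0.009230 -0.173858 = -0.164628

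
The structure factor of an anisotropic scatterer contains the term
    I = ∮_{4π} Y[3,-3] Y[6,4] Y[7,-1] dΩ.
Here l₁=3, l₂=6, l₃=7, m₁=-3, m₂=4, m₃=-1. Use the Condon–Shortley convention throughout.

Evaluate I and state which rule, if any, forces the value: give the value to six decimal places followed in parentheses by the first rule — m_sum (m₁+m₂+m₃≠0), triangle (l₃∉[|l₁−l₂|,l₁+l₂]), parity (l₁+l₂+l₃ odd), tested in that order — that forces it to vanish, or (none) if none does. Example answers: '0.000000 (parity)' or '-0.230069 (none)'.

Checks pass: Σm=0; 16 even; l₃=7∈[3,9].
(2·3+1)(2·6+1)(2·7+1) = 1365
Δ: 2! 4! 10! / 17! → 1/2042040
sum: t=0:+1/207360 t=1:−1/57600 t=2:+1/207360 = -1/129600
3j²(3 6 7; 0 0 0) = Δ·Π!·Σ² = 168/12155  (sign +1)
sum: t=2:+1/3870720 = 1/3870720
3j²(3 6 7; -3 4 -1) = Δ·Π!·Σ² = 675/136136  (sign +1)
combine: 4πI² = 1365·168/12155·675/136136 = 42525/454597
take √, sign +1: I = 0.08627877
No selection rule forces the value: the integral is nonzero (none).

0.086279 (none)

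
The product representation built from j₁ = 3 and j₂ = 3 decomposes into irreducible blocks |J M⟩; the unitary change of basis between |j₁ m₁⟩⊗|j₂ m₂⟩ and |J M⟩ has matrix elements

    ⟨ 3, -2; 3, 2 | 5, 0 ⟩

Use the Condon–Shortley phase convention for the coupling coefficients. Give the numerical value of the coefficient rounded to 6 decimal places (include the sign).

triangle: 1!*5!*5!/12! = 14400/479001600
(j±m)!: 1!*5!*5!*1!*5!*5! = 207360000
prefactor² = (2J+1)*Δ*N² = 480000/7
  k=0: +1/(0!*1!*5!*5!*0!*0!) = 1/14400
  k=1: −1/(1!*0!*4!*4!*1!*1!) = -1/576
Σ = -1/600  ⇒  CG² = 480000/7*(-1/600)² = 4/21
CG = −√(4/21) = -0.436436

−√(4/21) ≈ -0.436436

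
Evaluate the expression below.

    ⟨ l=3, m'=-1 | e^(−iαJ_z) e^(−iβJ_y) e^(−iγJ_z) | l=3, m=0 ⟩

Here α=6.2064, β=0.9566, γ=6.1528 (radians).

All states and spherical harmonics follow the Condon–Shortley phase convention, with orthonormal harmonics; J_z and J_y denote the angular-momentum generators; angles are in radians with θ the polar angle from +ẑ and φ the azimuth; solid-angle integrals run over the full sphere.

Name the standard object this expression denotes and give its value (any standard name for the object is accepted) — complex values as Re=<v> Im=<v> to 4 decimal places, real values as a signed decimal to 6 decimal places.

Wigner D-matrix element, Re=0.2331 Im=-0.0179

This is a Wigner D-matrix element — the rotation-matrix element ⟨l m'| R(α,β,γ) |l m⟩ in the angular-momentum basis.
First d^3_{-1,0}(β=0.9566), then the phase factors e^{-i(-1)α} and e^{-i(0)γ}:
Half-angle: c=0.887779, s=0.460271. N=√(2·24·6·6)=41.569219
Admissible k: 1..3 (factorial args all ≥0)
  k=1: (−1)^0·41.5692/(12)·0.8878^5·0.4603^1 = +0.879280
  k=2: (−1)^1·41.5692/(4)·0.8878^3·0.4603^3 = -0.709032
  k=3: (−1)^2·41.5692/(12)·0.8878^1·0.4603^5 = +0.063527
d^3_{-1,0}(0.9566) = +0.879280 -0.709032 +0.063527 = +0.233776
D = (+0.997053-0.076710i)·(+0.233776)·(+1.000000+0.000000i) = +0.233087-0.017933i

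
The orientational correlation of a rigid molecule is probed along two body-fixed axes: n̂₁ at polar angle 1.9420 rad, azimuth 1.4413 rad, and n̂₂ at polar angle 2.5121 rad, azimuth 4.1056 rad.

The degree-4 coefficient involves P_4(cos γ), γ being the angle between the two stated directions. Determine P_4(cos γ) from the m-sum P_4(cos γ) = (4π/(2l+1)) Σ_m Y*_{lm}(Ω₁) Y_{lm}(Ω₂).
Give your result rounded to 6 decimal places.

Term-by-term m-sum for l=4 (normalisation 4π/9 = 1.396263):
  term(m=-4) = (-0.005890, 0.016737)   from Y*(Ω₁)=(0.289958, -0.165244), Y(Ω₂)=(-0.040164, 0.034833)
  term(m=-3) = (-0.010505, -0.075130)   from Y*(Ω₁)=(0.139180, 0.340053), Y(Ω₂)=(-0.200064, -0.050993)
  term(m=-2) = (-0.005493, -0.007756)   from Y*(Ω₁)=(0.022171, -0.005874), Y(Ω₂)=(-0.144893, -0.388212)
  term(m=-1) = (0.104630, 0.054112)   from Y*(Ω₁)=(0.042933, 0.329679), Y(Ω₂)=(0.202038, -0.291058)
  term(m=+0) = (0.006340, 0.000000)   from Y*(Ω₁)=(-0.036115, -0.000000), Y(Ω₂)=(-0.175554, 0.000000)
  term(m=+1) = (0.104630, -0.054112)   from Y*(Ω₁)=(-0.042933, 0.329679), Y(Ω₂)=(-0.202038, -0.291058)
  term(m=+2) = (-0.005493, 0.007756)   from Y*(Ω₁)=(0.022171, 0.005874), Y(Ω₂)=(-0.144893, 0.388212)
  term(m=+3) = (-0.010505, 0.075130)   from Y*(Ω₁)=(-0.139180, 0.340053), Y(Ω₂)=(0.200064, -0.050993)
  term(m=+4) = (-0.005890, -0.016737)   from Y*(Ω₁)=(0.289958, 0.165244), Y(Ω₂)=(-0.040164, -0.034833)
Σ over m = (0.171825, 0.000000); ×(4π/9) → (0.239913, 0.000000). Real part: 0.239913

0.239913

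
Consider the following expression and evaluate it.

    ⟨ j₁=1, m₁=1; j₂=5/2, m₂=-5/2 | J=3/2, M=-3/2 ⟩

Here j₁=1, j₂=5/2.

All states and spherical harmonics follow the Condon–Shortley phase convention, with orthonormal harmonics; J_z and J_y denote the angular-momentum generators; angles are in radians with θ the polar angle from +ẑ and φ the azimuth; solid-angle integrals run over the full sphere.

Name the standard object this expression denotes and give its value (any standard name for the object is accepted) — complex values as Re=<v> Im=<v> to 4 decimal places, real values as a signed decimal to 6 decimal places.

Clebsch–Gordan coefficient, +√(2/3) ≈ +0.816497

This is a Clebsch–Gordan (vector-coupling) coefficient.
j₁+j₂−J=2  J+j₁−j₂=0  J−j₁+j₂=3  j₁+j₂+J+1=6
(j₁±m₁, j₂±m₂, J±M) = (2,0,0,5,0,3)
P² = 96
sum k=0..0:
  [0] +1/12 = 1/12
S = 1/12
C² = P²·S² = 2/3 ; C = +0.816497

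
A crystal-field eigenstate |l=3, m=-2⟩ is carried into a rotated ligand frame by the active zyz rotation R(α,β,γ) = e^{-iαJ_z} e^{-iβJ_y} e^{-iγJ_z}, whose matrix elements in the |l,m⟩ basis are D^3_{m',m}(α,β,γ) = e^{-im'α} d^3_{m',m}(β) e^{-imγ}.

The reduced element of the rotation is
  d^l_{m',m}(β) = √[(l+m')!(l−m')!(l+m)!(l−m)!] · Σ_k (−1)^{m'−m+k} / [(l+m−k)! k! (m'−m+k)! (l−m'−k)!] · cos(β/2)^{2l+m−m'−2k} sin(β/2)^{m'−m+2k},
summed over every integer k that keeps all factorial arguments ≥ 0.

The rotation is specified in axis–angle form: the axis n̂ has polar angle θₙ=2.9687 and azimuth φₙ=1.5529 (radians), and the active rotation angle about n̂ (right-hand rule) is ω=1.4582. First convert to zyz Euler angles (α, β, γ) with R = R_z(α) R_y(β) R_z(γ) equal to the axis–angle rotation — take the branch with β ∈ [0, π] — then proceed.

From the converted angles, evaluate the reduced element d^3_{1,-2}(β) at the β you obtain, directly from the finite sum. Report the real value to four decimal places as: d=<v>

Axis–angle → zyz. n̂ = (sinθₙcosφₙ, sinθₙsinφₙ, cosθₙ) = (+0.003079, +0.172005, -0.985091), ω = 1.4582.
R = I cosω + sinω [n̂]ₓ + (1−cosω) n̂n̂ᵀ gives
  R = [+0.112367, +0.979323, +0.168224; -0.978383, +0.138620, -0.153462; -0.173608, -0.147343, +0.973730]
β = atan2(√(R₁₃²+R₂₃²), R₃₃) = 0.229721; α = atan2(R₂₃, R₁₃) mod 2π = 5.543645; γ = atan2(R₃₂, −R₃₁) mod 2π = 5.579438
d^3_{1,-2}(β=0.2297) via the finite sum:
c=cos(0.229721/2)=0.993411, s=sin(0.229721/2)=0.114608; N=√[24·2·1·120]=75.894664
k: max(0,(-2)−(1))=0 … min(3+(-2),3−(1))=1
  k=0: (−1)^3·75.8947/(12)·0.9934^3·0.1146^3 = -0.009334
  k=1: (−1)^4·75.8947/(24)·0.9934^1·0.1146^5 = +0.000062
d^3_{1,-2}(0.2297) = -0.009334 +0.000062 = -0.009272

d=-0.0093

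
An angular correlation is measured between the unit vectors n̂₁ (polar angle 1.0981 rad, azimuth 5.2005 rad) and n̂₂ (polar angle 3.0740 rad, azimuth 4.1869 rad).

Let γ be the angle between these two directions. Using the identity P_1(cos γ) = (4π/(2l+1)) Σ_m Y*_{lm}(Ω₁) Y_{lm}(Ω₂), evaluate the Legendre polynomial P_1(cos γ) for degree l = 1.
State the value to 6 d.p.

-0.422449

Term-by-term m-sum for l=1 (normalisation 4π/3 = 4.188790):
  term(m=-1) = +0.003796+0.006092i   from Y*(Ω₁)=+0.144256-0.271686i, Y(Ω₂)=-0.011706+0.020187i
  term(m=+0) = -0.108444+0.000000i   from Y*(Ω₁)=+0.222455-0.000000i, Y(Ω₂)=-0.487487+0.000000i
  term(m=+1) = +0.003796-0.006092i   from Y*(Ω₁)=-0.144256-0.271686i, Y(Ω₂)=+0.011706+0.020187i
Σ over m = -0.100852+0.000000i; ×(4π/3) → -0.422449+0.000000i. Real part: -0.422449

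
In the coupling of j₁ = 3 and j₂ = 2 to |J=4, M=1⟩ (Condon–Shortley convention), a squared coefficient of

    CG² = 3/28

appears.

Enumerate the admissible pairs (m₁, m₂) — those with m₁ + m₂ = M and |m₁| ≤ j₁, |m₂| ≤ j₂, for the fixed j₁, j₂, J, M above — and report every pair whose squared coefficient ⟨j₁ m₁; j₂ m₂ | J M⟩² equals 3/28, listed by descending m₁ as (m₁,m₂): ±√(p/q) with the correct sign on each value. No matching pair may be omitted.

Admissible pairs with m₁+m₂ = M = 1: (-1,2), (0,1), (1,0), (2,-1), (3,-2)
  (m₁,m₂)=(3,-2): CG² = 3/70, CG = +√(3/70)
  (m₁,m₂)=(2,-1): CG² = 7/20, CG = +√(7/20)
  (m₁,m₂)=(1,0): CG² = 3/28, CG = +√(3/28)   ← matches the target
  (m₁,m₂)=(0,1): CG² = 3/14, CG = −√(3/14)
  (m₁,m₂)=(-1,2): CG² = 2/7, CG = −√(2/7)
Pairs with CG² = 3/28: (1,0): +√(3/28)

(1,0): +√(3/28)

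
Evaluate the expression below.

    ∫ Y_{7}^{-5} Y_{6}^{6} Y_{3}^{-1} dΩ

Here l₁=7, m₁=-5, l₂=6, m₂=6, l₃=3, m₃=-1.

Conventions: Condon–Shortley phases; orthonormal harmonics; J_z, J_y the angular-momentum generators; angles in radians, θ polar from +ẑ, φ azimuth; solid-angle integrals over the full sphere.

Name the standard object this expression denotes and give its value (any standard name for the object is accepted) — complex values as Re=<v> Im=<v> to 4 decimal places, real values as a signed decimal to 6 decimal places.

This is a Gaunt coefficient — the integral of a triple product of spherical harmonics over the sphere.
Checks pass: Σm=0; 16 even; l₃=3∈[1,13].
(2·7+1)(2·6+1)(2·3+1) = 1365
Δ: 10! 4! 2! / 17! → 1/2042040
sum: t=4:+1/207360 t=5:−1/57600 t=6:+1/207360 = -1/129600
3j²(7 6 3; 0 0 0) = Δ·Π!·Σ² = 168/12155  (sign +1)
sum: t=10:+1/29030400 = 1/29030400
3j²(7 6 3; -5 6 -1) = Δ·Π!·Σ² = 99/7735  (sign +1)
combine: 4πI² = 1365·168/12155·99/7735 = 4536/18785
take √, sign +1: I = 0.13862003

Gaunt coefficient, +0.138620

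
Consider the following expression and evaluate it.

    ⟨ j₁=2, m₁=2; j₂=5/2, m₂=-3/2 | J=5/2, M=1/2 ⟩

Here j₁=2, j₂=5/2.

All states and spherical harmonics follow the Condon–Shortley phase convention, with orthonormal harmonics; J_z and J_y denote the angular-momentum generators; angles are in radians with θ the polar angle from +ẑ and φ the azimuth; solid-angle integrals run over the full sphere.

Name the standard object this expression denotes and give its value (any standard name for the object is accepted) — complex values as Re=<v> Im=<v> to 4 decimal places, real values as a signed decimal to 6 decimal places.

This is a Clebsch–Gordan (vector-coupling) coefficient.
√[6·2!2!3!/8! · 4!0!1!4!3!2!] = √(864/35)
  +(−1)^0/∏(0,2,0,1,2,2)! = 1/8  (running 1/8)
⟨..|..⟩ = √(864/35)·(1/8) = +0.621059

Clebsch–Gordan coefficient, +√(27/70) ≈ +0.621059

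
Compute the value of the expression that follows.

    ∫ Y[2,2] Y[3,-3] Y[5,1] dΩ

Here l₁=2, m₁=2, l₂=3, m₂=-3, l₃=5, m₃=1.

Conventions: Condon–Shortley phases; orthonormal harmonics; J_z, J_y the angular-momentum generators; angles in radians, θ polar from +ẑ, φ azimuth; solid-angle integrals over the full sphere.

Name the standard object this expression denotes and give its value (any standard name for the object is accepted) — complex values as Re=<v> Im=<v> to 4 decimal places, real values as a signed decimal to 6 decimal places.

This is a Gaunt coefficient — the integral of a triple product of spherical harmonics over the sphere.
Rules hold: Σm=0, L=10 even, 1≤5≤5.
N = 5·7·11 = 385
Δ = 0!·4!·6!/11! = 1/2310
Racah Σ t=0..0: t=0:+1/144 = 1/144
⇒ 3j(2 3 5; 0 0 0)² = 10/231, sgn -1
Racah Σ t=0..0: t=0:+1/17280 = 1/17280
⇒ 3j(2 3 5; 2 -3 1)² = 1/2310, sgn +1
4πI² = N·(3j₀)²·(3jₘ)² = 5/693
I = -1·√(0.00721501/4π) = -0.02396147

Gaunt coefficient, -0.023961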